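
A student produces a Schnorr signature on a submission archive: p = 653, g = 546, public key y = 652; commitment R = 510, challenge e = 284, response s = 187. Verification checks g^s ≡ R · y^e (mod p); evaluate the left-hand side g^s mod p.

Squares mod 653: 546^1≡546, 546^2≡348, 546^4≡299, 546^8≡593, 546^16≡335, 546^32≡562, 546^64≡445, 546^128≡166
187 = 128 + 32 + 16 + 8 + 2 + 1, so 546^187 ≡ 166·562·335·593·348·546 ≡ 510 (mod 653)

510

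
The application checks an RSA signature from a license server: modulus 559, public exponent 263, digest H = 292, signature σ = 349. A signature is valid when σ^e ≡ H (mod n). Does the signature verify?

verifies

σ^263 mod 559 = 292
Since 292 equals the digest 292, verification succeeds.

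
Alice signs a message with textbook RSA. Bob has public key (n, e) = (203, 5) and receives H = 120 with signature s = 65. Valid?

no

s^2 ≡ 65^2 = 4225 ≡ 165
s^4 ≡ 165^2 = 27225 ≡ 23
5 = 4 + 1, so s^5 ≡ 23·65 ≡ 74 (mod 203)
s^5 mod 203 = 74, but H = 120.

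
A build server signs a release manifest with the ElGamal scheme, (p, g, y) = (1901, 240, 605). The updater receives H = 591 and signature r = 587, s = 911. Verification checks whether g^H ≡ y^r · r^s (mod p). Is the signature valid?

invalid

Left side g^H mod p:
240^2 = 57600 ≡ 570
240^4 ≡ 570^2 = 324900 ≡ 1730
240^8 ≡ 1730^2 = 2992900 ≡ 726
240^16 ≡ 726^2 = 527076 ≡ 499
240^32 ≡ 499^2 = 249001 ≡ 1871
240^64 ≡ 1871^2 = 3500641 ≡ 900
240^128 ≡ 900^2 = 810000 ≡ 174
240^256 ≡ 174^2 = 30276 ≡ 1761
240^512 ≡ 1761^2 = 3101121 ≡ 590
591 = 512 + 64 + 8 + 4 + 2 + 1, so 240^591 ≡ 590·900·726·1730·570·240 ≡ 507 (mod 1901)
Right side y^r · r^s mod p:
605^2 = 366025 ≡ 1033
605^4 ≡ 1033^2 = 1067089 ≡ 628
605^8 ≡ 628^2 = 394384 ≡ 877
605^16 ≡ 877^2 = 769129 ≡ 1125
605^32 ≡ 1125^2 = 1265625 ≡ 1460
605^64 ≡ 1460^2 = 2131600 ≡ 579
605^128 ≡ 579^2 = 335241 ≡ 665
605^256 ≡ 665^2 = 442225 ≡ 1193
605^512 ≡ 1193^2 = 1423249 ≡ 1301
587 = 512 + 64 + 8 + 2 + 1, so 605^587 ≡ 1301·579·877·1033·605 ≡ 67 (mod 1901)
587^2 = 344569 ≡ 488
587^4 ≡ 488^2 = 238144 ≡ 519
587^8 ≡ 519^2 = 269361 ≡ 1320
587^16 ≡ 1320^2 = 1742400 ≡ 1084
587^32 ≡ 1084^2 = 1175056 ≡ 238
587^64 ≡ 238^2 = 56644 ≡ 1515
587^128 ≡ 1515^2 = 2295225 ≡ 718
587^256 ≡ 718^2 = 515524 ≡ 353
587^512 ≡ 353^2 = 124609 ≡ 1044
911 = 512 + 256 + 128 + 8 + 4 + 2 + 1, so 587^911 ≡ 1044·353·718·1320·519·488·587 ≡ 1005 (mod 1901)
67·1005 = 67335 ≡ 800 (mod 1901)
507 ≠ 800, so verification fails.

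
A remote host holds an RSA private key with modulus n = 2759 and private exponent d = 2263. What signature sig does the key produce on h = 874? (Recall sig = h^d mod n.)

2269

h^2 ≡ 874^2 = 763876 ≡ 2392
h^4 ≡ 2392^2 = 5721664 ≡ 2257
h^8 ≡ 2257^2 = 5094049 ≡ 935
h^16 ≡ 935^2 = 874225 ≡ 2381
h^32 ≡ 2381^2 = 5669161 ≡ 2175
h^64 ≡ 2175^2 = 4730625 ≡ 1699
h^128 ≡ 1699^2 = 2886601 ≡ 687
h^256 ≡ 687^2 = 471969 ≡ 180
h^512 ≡ 180^2 = 32400 ≡ 2051
h^1024 ≡ 2051^2 = 4206601 ≡ 1885
h^2048 ≡ 1885^2 = 3553225 ≡ 2392
2263 = 2048 + 128 + 64 + 16 + 4 + 2 + 1, so h^2263 ≡ 2392·687·1699·2381·2257·2392·874 ≡ 2269 (mod 2759)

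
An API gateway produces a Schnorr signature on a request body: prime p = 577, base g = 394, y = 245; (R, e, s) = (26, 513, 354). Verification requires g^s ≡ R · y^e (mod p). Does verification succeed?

g^s mod p:
Squares mod 577: 394^1≡394, 394^2≡23, 394^4≡529, 394^8≡573, 394^16≡16, 394^32≡256, 394^64≡335, 394^128≡287, 394^256≡435
354 = 256 + 64 + 32 + 2, so 394^354 ≡ 435·335·256·23 ≡ 373 (mod 577)
R · y^e mod p:
Squares mod 577: 245^1≡245, 245^2≡17, 245^4≡289, 245^8≡433, 245^16≡541, 245^32≡142, 245^64≡546, 245^128≡384, 245^256≡321, 245^512≡335
513 = 512 + 1, so 245^513 ≡ 335·245 ≡ 141 (mod 577)
26·141 = 3666 ≡ 204 (mod 577)
373 ≠ 204; the check fails.

fails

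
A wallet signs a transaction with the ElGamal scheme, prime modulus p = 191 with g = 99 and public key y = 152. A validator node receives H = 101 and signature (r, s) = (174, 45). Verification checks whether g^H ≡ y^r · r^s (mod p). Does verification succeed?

passes

Left side g^H mod p:
Squares mod 191: 99^1≡99, 99^2≡60, 99^4≡162, 99^8≡77, 99^16≡8, 99^32≡64, 99^64≡85
101 = 64 + 32 + 4 + 1, so 99^101 ≡ 85·64·162·99 ≡ 21 (mod 191)
Right side y^r · r^s mod p:
Squares mod 191: 152^1≡152, 152^2≡184, 152^4≡49, 152^8≡109, 152^16≡39, 152^32≡184, 152^64≡49, 152^128≡109
174 = 128 + 32 + 8 + 4 + 2, so 152^174 ≡ 109·184·109·49·184 ≡ 49 (mod 191)
Squares mod 191: 174^1≡174, 174^2≡98, 174^4≡54, 174^8≡51, 174^16≡118, 174^32≡172
45 = 32 + 8 + 4 + 1, so 174^45 ≡ 172·51·54·174 ≡ 55 (mod 191)
49·55 = 2695 ≡ 21 (mod 191)
21 ≡ 21 (mod 191), so the signature is genuine.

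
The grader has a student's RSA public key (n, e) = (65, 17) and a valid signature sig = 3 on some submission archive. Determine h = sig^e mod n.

48

sig^17 mod 65 = 48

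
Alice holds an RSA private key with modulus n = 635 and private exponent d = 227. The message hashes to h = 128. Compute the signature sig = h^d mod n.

382

h^2 ≡ 128^2 = 16384 ≡ 509
h^4 ≡ 509^2 = 259081 ≡ 1
h^8 ≡ 1^2 = 1
h^16 ≡ 1^2 = 1
h^32 ≡ 1^2 = 1
h^64 ≡ 1^2 = 1
h^128 ≡ 1^2 = 1
227 = 128 + 64 + 32 + 2 + 1, so h^227 ≡ 1·1·1·509·128 ≡ 382 (mod 635)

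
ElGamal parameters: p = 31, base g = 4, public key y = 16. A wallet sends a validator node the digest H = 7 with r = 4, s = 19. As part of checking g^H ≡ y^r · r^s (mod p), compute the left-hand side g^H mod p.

4^2 = 16
4^4 ≡ 16^2 = 256 ≡ 8
7 = 4 + 2 + 1, so 4^7 ≡ 8·16·4 ≡ 16 (mod 31)

16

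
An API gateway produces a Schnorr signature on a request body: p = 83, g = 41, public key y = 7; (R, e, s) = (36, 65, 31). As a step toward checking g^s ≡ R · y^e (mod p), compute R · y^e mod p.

7^2 = 49
7^4 ≡ 49^2 = 2401 ≡ 77
7^8 ≡ 77^2 = 5929 ≡ 36
7^16 ≡ 36^2 = 1296 ≡ 51
7^32 ≡ 51^2 = 2601 ≡ 28
7^64 ≡ 28^2 = 784 ≡ 37
65 = 64 + 1, so 7^65 ≡ 37·7 ≡ 10 (mod 83)
R · y^e ≡ 36·10 = 360 ≡ 28 (mod 83)

28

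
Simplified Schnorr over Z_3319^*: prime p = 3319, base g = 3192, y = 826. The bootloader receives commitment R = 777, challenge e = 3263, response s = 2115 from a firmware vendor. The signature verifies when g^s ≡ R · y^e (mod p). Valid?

yes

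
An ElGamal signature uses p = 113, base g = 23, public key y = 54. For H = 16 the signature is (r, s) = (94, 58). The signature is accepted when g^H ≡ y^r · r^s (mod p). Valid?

yes

Left side g^H mod p:
Squares mod 113: 23^1≡23, 23^2≡77, 23^4≡53, 23^8≡97, 23^16≡30
23^16 ≡ 30 (mod 113)
Right side y^r · r^s mod p:
Squares mod 113: 54^1≡54, 54^2≡91, 54^4≡32, 54^8≡7, 54^16≡49, 54^32≡28, 54^64≡106
94 = 64 + 16 + 8 + 4 + 2, so 54^94 ≡ 106·49·7·32·91 ≡ 50 (mod 113)
Squares mod 113: 94^1≡94, 94^2≡22, 94^4≡32, 94^8≡7, 94^16≡49, 94^32≡28
58 = 32 + 16 + 8 + 2, so 94^58 ≡ 28·49·7·22 ≡ 91 (mod 113)
50·91 = 4550 ≡ 30 (mod 113)
30 ≡ 30 (mod 113), so the signature is genuine.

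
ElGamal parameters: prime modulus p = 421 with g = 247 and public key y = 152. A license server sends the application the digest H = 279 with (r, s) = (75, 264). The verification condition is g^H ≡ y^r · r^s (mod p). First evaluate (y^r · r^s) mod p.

152^2 = 23104 ≡ 370
152^4 ≡ 370^2 = 136900 ≡ 75
152^8 ≡ 75^2 = 5625 ≡ 152
152^16 ≡ 152^2 = 23104 ≡ 370
152^32 ≡ 370^2 = 136900 ≡ 75
152^64 ≡ 75^2 = 5625 ≡ 152
75 = 64 + 8 + 2 + 1, so 152^75 ≡ 152·152·370·152 ≡ 33 (mod 421)
75^2 = 5625 ≡ 152
75^4 ≡ 152^2 = 23104 ≡ 370
75^8 ≡ 370^2 = 136900 ≡ 75
75^16 ≡ 75^2 = 5625 ≡ 152
75^32 ≡ 152^2 = 23104 ≡ 370
75^64 ≡ 370^2 = 136900 ≡ 75
75^128 ≡ 75^2 = 5625 ≡ 152
75^256 ≡ 152^2 = 23104 ≡ 370
264 = 256 + 8, so 75^264 ≡ 370·75 ≡ 385 (mod 421)
y^r · r^s ≡ 33·385 = 12705 ≡ 75 (mod 421)

75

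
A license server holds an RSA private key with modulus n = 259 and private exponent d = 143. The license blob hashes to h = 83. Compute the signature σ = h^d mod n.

181

h^2 ≡ 83^2 = 6889 ≡ 155
h^4 ≡ 155^2 = 24025 ≡ 197
h^8 ≡ 197^2 = 38809 ≡ 218
h^16 ≡ 218^2 = 47524 ≡ 127
h^32 ≡ 127^2 = 16129 ≡ 71
h^64 ≡ 71^2 = 5041 ≡ 120
h^128 ≡ 120^2 = 14400 ≡ 155
143 = 128 + 8 + 4 + 2 + 1, so h^143 ≡ 155·218·197·155·83 ≡ 181 (mod 259)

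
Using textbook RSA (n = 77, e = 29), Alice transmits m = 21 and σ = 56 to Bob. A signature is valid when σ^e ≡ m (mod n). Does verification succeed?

Squares mod 77: σ^1≡56, σ^2≡56, σ^4≡56, σ^8≡56, σ^16≡56
29 = 16 + 8 + 4 + 1, so σ^29 ≡ 56·56·56·56 ≡ 56 (mod 77)
56 ≠ 21, so verification fails.

fails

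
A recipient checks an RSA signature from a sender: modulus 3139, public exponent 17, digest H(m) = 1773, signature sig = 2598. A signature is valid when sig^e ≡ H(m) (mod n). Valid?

no

sig^2 ≡ 2598^2 = 6749604 ≡ 754
sig^4 ≡ 754^2 = 568516 ≡ 357
sig^8 ≡ 357^2 = 127449 ≡ 1889
sig^16 ≡ 1889^2 = 3568321 ≡ 2417
17 = 16 + 1, so sig^17 ≡ 2417·2598 ≡ 1366 (mod 3139)
1366 ≠ 1773, so verification fails.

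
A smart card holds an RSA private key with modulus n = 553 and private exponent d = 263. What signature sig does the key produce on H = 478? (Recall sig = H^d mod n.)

Squares mod 553: H^1≡478, H^2≡95, H^4≡177, H^8≡361, H^16≡366, H^32≡130, H^64≡310, H^128≡431, H^256≡506
263 = 256 + 4 + 2 + 1, so H^263 ≡ 506·177·95·478 ≡ 123 (mod 553)

123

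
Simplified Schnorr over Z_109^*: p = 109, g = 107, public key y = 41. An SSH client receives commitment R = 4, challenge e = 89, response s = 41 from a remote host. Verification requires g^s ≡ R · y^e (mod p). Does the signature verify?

verifies

g^s mod p:
107^2 = 11449 ≡ 4
107^4 ≡ 4^2 = 16
107^8 ≡ 16^2 = 256 ≡ 38
107^16 ≡ 38^2 = 1444 ≡ 27
107^32 ≡ 27^2 = 729 ≡ 75
41 = 32 + 8 + 1, so 107^41 ≡ 75·38·107 ≡ 77 (mod 109)
R · y^e mod p:
41^2 = 1681 ≡ 46
41^4 ≡ 46^2 = 2116 ≡ 45
41^8 ≡ 45^2 = 2025 ≡ 63
41^16 ≡ 63^2 = 3969 ≡ 45
41^32 ≡ 45^2 = 2025 ≡ 63
41^64 ≡ 63^2 = 3969 ≡ 45
89 = 64 + 16 + 8 + 1, so 41^89 ≡ 45·45·63·41 ≡ 101 (mod 109)
4·101 = 404 ≡ 77 (mod 109)
77 ≡ 77 (mod 109); signature holds.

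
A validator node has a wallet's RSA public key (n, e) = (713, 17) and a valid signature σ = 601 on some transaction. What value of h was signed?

σ^2 ≡ 601^2 = 361201 ≡ 423
σ^4 ≡ 423^2 = 178929 ≡ 679
σ^8 ≡ 679^2 = 461041 ≡ 443
σ^16 ≡ 443^2 = 196249 ≡ 174
17 = 16 + 1, so σ^17 ≡ 174·601 ≡ 476 (mod 713)

476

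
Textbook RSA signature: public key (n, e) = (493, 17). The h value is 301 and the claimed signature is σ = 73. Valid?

σ^2 ≡ 73^2 = 5329 ≡ 399
σ^4 ≡ 399^2 = 159201 ≡ 455
σ^8 ≡ 455^2 = 207025 ≡ 458
σ^16 ≡ 458^2 = 209764 ≡ 239
17 = 16 + 1, so σ^17 ≡ 239·73 ≡ 192 (mod 493)
The recovered value 192 does not match the digest 301.

no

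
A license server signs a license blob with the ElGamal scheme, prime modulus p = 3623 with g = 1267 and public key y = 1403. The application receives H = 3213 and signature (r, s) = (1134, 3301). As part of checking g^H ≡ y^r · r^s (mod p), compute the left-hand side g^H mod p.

1267^2 = 1605289 ≡ 300
1267^4 ≡ 300^2 = 90000 ≡ 3048
1267^8 ≡ 3048^2 = 9290304 ≡ 932
1267^16 ≡ 932^2 = 868624 ≡ 2727
1267^32 ≡ 2727^2 = 7436529 ≡ 2133
1267^64 ≡ 2133^2 = 4549689 ≡ 2824
1267^128 ≡ 2824^2 = 7974976 ≡ 753
1267^256 ≡ 753^2 = 567009 ≡ 1821
1267^512 ≡ 1821^2 = 3316041 ≡ 996
1267^1024 ≡ 996^2 = 992016 ≡ 2937
1267^2048 ≡ 2937^2 = 8625969 ≡ 3229
3213 = 2048 + 1024 + 128 + 8 + 4 + 1, so 1267^3213 ≡ 3229·2937·753·932·3048·1267 ≡ 3023 (mod 3623)

3023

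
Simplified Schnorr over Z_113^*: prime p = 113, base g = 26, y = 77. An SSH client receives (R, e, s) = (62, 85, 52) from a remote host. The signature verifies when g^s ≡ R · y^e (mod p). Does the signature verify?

g^s mod p:
26^52 mod 113 = 85
R · y^e mod p:
77^85 mod 113 = 36
62·36 = 2232 ≡ 85 (mod 113)
85 ≡ 85 (mod 113); signature holds.

verifies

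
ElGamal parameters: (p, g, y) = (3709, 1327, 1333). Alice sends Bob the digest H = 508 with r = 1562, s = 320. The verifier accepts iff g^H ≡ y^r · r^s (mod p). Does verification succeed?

Left side g^H mod p:
1327^2 = 1760929 ≡ 2863
1327^4 ≡ 2863^2 = 8196769 ≡ 3588
1327^8 ≡ 3588^2 = 12873744 ≡ 3514
1327^16 ≡ 3514^2 = 12348196 ≡ 935
1327^32 ≡ 935^2 = 874225 ≡ 2610
1327^64 ≡ 2610^2 = 6812100 ≡ 2376
1327^128 ≡ 2376^2 = 5645376 ≡ 278
1327^256 ≡ 278^2 = 77284 ≡ 3104
508 = 256 + 128 + 64 + 32 + 16 + 8 + 4, so 1327^508 ≡ 3104·278·2376·2610·935·3514·3588 ≡ 684 (mod 3709)
Right side y^r · r^s mod p:
1333^2 = 1776889 ≡ 278
1333^4 ≡ 278^2 = 77284 ≡ 3104
1333^8 ≡ 3104^2 = 9634816 ≡ 2543
1333^16 ≡ 2543^2 = 6466849 ≡ 2062
1333^32 ≡ 2062^2 = 4251844 ≡ 1330
1333^64 ≡ 1330^2 = 1768900 ≡ 3416
1333^128 ≡ 3416^2 = 11669056 ≡ 542
1333^256 ≡ 542^2 = 293764 ≡ 753
1333^512 ≡ 753^2 = 567009 ≡ 3241
1333^1024 ≡ 3241^2 = 10504081 ≡ 193
1562 = 1024 + 512 + 16 + 8 + 2, so 1333^1562 ≡ 193·3241·2062·2543·278 ≡ 3432 (mod 3709)
1562^2 = 2439844 ≡ 3031
1562^4 ≡ 3031^2 = 9186961 ≡ 3477
1562^8 ≡ 3477^2 = 12089529 ≡ 1898
1562^16 ≡ 1898^2 = 3602404 ≡ 965
1562^32 ≡ 965^2 = 931225 ≡ 266
1562^64 ≡ 266^2 = 70756 ≡ 285
1562^128 ≡ 285^2 = 81225 ≡ 3336
1562^256 ≡ 3336^2 = 11128896 ≡ 1896
320 = 256 + 64, so 1562^320 ≡ 1896·285 ≡ 2555 (mod 3709)
3432·2555 = 8768760 ≡ 684 (mod 3709)
684 ≡ 684 (mod 3709), so the signature is genuine.

passes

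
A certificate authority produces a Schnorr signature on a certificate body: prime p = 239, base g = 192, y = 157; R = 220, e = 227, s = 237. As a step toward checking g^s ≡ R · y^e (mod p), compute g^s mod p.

61

192^2 = 36864 ≡ 58
192^4 ≡ 58^2 = 3364 ≡ 18
192^8 ≡ 18^2 = 324 ≡ 85
192^16 ≡ 85^2 = 7225 ≡ 55
192^32 ≡ 55^2 = 3025 ≡ 157
192^64 ≡ 157^2 = 24649 ≡ 32
192^128 ≡ 32^2 = 1024 ≡ 68
237 = 128 + 64 + 32 + 8 + 4 + 1, so 192^237 ≡ 68·32·157·85·18·192 ≡ 61 (mod 239)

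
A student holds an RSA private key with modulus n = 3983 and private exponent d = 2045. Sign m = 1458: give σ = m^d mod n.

1187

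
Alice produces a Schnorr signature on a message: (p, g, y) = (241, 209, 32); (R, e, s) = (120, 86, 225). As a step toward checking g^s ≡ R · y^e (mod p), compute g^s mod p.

209^2 = 43681 ≡ 60
209^4 ≡ 60^2 = 3600 ≡ 226
209^8 ≡ 226^2 = 51076 ≡ 225
209^16 ≡ 225^2 = 50625 ≡ 15
209^32 ≡ 15^2 = 225
209^64 ≡ 225^2 = 50625 ≡ 15
209^128 ≡ 15^2 = 225
225 = 128 + 64 + 32 + 1, so 209^225 ≡ 225·15·225·209 ≡ 30 (mod 241)

30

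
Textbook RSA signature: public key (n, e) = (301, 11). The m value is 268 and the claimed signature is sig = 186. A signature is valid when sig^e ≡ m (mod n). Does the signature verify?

verifies

sig^2 ≡ 186^2 = 34596 ≡ 282
sig^4 ≡ 282^2 = 79524 ≡ 60
sig^8 ≡ 60^2 = 3600 ≡ 289
11 = 8 + 2 + 1, so sig^11 ≡ 289·282·186 ≡ 268 (mod 301)
Since 268 equals the digest 268, verification succeeds.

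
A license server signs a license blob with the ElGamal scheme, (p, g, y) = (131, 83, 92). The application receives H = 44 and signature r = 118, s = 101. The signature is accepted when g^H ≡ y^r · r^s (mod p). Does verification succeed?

fails

Left side g^H mod p:
83^44 mod 131 = 100
Right side y^r · r^s mod p:
92^118 mod 131 = 39
118^101 mod 131 = 98
39·98 = 3822 ≡ 23 (mod 131)
100 ≠ 23, so verification fails.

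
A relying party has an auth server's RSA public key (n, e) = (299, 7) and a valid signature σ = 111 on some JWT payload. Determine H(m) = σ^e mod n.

84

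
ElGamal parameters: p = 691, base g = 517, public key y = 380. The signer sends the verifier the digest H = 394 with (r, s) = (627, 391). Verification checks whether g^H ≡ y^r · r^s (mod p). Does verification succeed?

Left side g^H mod p:
Squares mod 691: 517^1≡517, 517^2≡563, 517^4≡491, 517^8≡613, 517^16≡556, 517^32≡259, 517^64≡54, 517^128≡152, 517^256≡301
394 = 256 + 128 + 8 + 2, so 517^394 ≡ 301·152·613·563 ≡ 345 (mod 691)
Right side y^r · r^s mod p:
Squares mod 691: 380^1≡380, 380^2≡672, 380^4≡361, 380^8≡413, 380^16≡583, 380^32≡608, 380^64≡670, 380^128≡441, 380^256≡310, 380^512≡51
627 = 512 + 64 + 32 + 16 + 2 + 1, so 380^627 ≡ 51·670·608·583·672·380 ≡ 640 (mod 691)
Squares mod 691: 627^1≡627, 627^2≡641, 627^4≡427, 627^8≡596, 627^16≡42, 627^32≡382, 627^64≡123, 627^128≡618, 627^256≡492
391 = 256 + 128 + 4 + 2 + 1, so 627^391 ≡ 492·618·427·641·627 ≡ 542 (mod 691)
640·542 = 346880 ≡ 689 (mod 691)
345 ≠ 689, so verification fails.

fails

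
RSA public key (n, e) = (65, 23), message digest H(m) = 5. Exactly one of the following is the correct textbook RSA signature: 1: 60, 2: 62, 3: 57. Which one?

Candidate 1: Squares mod 65: 60^1≡60, 60^2≡25, 60^4≡40, 60^8≡40, 60^16≡40; 23 = 16 + 4 + 2 + 1, so 60^23 ≡ 40·40·25·60 ≡ 5 (mod 65)
  → matches H(m) = 5
Candidate 2: Squares mod 65: 62^1≡62, 62^2≡9, 62^4≡16, 62^8≡61, 62^16≡16; 23 = 16 + 4 + 2 + 1, so 62^23 ≡ 16·16·9·62 ≡ 43 (mod 65)
Candidate 3: Squares mod 65: 57^1≡57, 57^2≡64, 57^4≡1, 57^8≡1, 57^16≡1; 23 = 16 + 4 + 2 + 1, so 57^23 ≡ 1·1·64·57 ≡ 8 (mod 65)

1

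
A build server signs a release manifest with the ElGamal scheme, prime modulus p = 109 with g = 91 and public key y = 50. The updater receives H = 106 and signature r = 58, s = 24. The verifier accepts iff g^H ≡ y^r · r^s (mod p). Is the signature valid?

invalid

Left side g^H mod p:
91^106 mod 109 = 36
Right side y^r · r^s mod p:
50^58 mod 109 = 60
58^24 mod 109 = 38
60·38 = 2280 ≡ 100 (mod 109)
36 ≠ 100, so verification fails.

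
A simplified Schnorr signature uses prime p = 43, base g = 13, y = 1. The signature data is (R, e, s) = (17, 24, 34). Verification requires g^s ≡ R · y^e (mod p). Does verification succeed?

g^s mod p:
Squares mod 43: 13^1≡13, 13^2≡40, 13^4≡9, 13^8≡38, 13^16≡25, 13^32≡23
34 = 32 + 2, so 13^34 ≡ 23·40 ≡ 17 (mod 43)
R · y^e mod p:
Squares mod 43: 1^1≡1, 1^2≡1, 1^4≡1, 1^8≡1, 1^16≡1
24 = 16 + 8, so 1^24 ≡ 1·1 ≡ 1 (mod 43)
17·1 = 17 ≡ 17 (mod 43)
17 ≡ 17 (mod 43); signature holds.

passes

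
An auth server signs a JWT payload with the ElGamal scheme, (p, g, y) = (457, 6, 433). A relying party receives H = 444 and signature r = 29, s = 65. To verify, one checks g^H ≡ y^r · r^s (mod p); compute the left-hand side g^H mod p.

Squares mod 457: 6^1≡6, 6^2≡36, 6^4≡382, 6^8≡141, 6^16≡230, 6^32≡345, 6^64≡205, 6^128≡438, 6^256≡361
444 = 256 + 128 + 32 + 16 + 8 + 4, so 6^444 ≡ 361·438·345·230·141·382 ≡ 407 (mod 457)

407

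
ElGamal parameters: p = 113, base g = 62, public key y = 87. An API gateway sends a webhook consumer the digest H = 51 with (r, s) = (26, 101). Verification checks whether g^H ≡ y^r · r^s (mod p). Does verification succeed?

fails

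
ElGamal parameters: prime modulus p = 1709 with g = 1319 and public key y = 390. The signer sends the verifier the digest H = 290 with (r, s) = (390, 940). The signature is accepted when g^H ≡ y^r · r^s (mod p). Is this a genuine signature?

genuine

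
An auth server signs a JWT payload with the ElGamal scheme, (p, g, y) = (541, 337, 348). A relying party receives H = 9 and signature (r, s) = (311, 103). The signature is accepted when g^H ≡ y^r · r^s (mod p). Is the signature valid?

invalid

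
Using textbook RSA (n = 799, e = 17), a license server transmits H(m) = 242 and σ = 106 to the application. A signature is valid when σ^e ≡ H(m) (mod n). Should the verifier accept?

accept

σ^2 ≡ 106^2 = 11236 ≡ 50
σ^4 ≡ 50^2 = 2500 ≡ 103
σ^8 ≡ 103^2 = 10609 ≡ 222
σ^16 ≡ 222^2 = 49284 ≡ 545
17 = 16 + 1, so σ^17 ≡ 545·106 ≡ 242 (mod 799)
σ^17 mod 799 = 242 matches H(m).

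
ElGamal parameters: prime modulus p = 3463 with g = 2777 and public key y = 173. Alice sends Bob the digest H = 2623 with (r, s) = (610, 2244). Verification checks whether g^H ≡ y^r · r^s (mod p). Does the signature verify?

Left side g^H mod p:
2777^2 = 7711729 ≡ 3091
2777^4 ≡ 3091^2 = 9554281 ≡ 3327
2777^8 ≡ 3327^2 = 11068929 ≡ 1181
2777^16 ≡ 1181^2 = 1394761 ≡ 2635
2777^32 ≡ 2635^2 = 6943225 ≡ 3373
2777^64 ≡ 3373^2 = 11377129 ≡ 1174
2777^128 ≡ 1174^2 = 1378276 ≡ 2
2777^256 ≡ 2^2 = 4
2777^512 ≡ 4^2 = 16
2777^1024 ≡ 16^2 = 256
2777^2048 ≡ 256^2 = 65536 ≡ 3202
2623 = 2048 + 512 + 32 + 16 + 8 + 4 + 2 + 1, so 2777^2623 ≡ 3202·16·3373·2635·1181·3327·3091·2777 ≡ 2038 (mod 3463)
Right side y^r · r^s mod p:
173^2 = 29929 ≡ 2225
173^4 ≡ 2225^2 = 4950625 ≡ 1998
173^8 ≡ 1998^2 = 3992004 ≡ 2628
173^16 ≡ 2628^2 = 6906384 ≡ 1162
173^32 ≡ 1162^2 = 1350244 ≡ 3137
173^64 ≡ 3137^2 = 9840769 ≡ 2386
173^128 ≡ 2386^2 = 5692996 ≡ 3287
173^256 ≡ 3287^2 = 10804369 ≡ 3272
173^512 ≡ 3272^2 = 10705984 ≡ 1851
610 = 512 + 64 + 32 + 2, so 173^610 ≡ 1851·2386·3137·2225 ≡ 990 (mod 3463)
610^2 = 372100 ≡ 1559
610^4 ≡ 1559^2 = 2430481 ≡ 2918
610^8 ≡ 2918^2 = 8514724 ≡ 2670
610^16 ≡ 2670^2 = 7128900 ≡ 2046
610^32 ≡ 2046^2 = 4186116 ≡ 2812
610^64 ≡ 2812^2 = 7907344 ≡ 1315
610^128 ≡ 1315^2 = 1729225 ≡ 1188
610^256 ≡ 1188^2 = 1411344 ≡ 1903
610^512 ≡ 1903^2 = 3621409 ≡ 2574
610^1024 ≡ 2574^2 = 6625476 ≡ 757
610^2048 ≡ 757^2 = 573049 ≡ 1654
2244 = 2048 + 128 + 64 + 4, so 610^2244 ≡ 1654·1188·1315·2918 ≡ 2062 (mod 3463)
990·2062 = 2041380 ≡ 1673 (mod 3463)
2038 ≠ 1673, so verification fails.

does not verify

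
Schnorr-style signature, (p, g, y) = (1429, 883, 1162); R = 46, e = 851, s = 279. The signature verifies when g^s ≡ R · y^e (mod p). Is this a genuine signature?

g^s mod p:
883^2 = 779689 ≡ 884
883^4 ≡ 884^2 = 781456 ≡ 1222
883^8 ≡ 1222^2 = 1493284 ≡ 1408
883^16 ≡ 1408^2 = 1982464 ≡ 441
883^32 ≡ 441^2 = 194481 ≡ 137
883^64 ≡ 137^2 = 18769 ≡ 192
883^128 ≡ 192^2 = 36864 ≡ 1139
883^256 ≡ 1139^2 = 1297321 ≡ 1218
279 = 256 + 16 + 4 + 2 + 1, so 883^279 ≡ 1218·441·1222·884·883 ≡ 873 (mod 1429)
R · y^e mod p:
1162^2 = 1350244 ≡ 1268
1162^4 ≡ 1268^2 = 1607824 ≡ 199
1162^8 ≡ 199^2 = 39601 ≡ 1018
1162^16 ≡ 1018^2 = 1036324 ≡ 299
1162^32 ≡ 299^2 = 89401 ≡ 803
1162^64 ≡ 803^2 = 644809 ≡ 330
1162^128 ≡ 330^2 = 108900 ≡ 296
1162^256 ≡ 296^2 = 87616 ≡ 447
1162^512 ≡ 447^2 = 199809 ≡ 1178
851 = 512 + 256 + 64 + 16 + 2 + 1, so 1162^851 ≡ 1178·447·330·299·1268·1162 ≡ 982 (mod 1429)
46·982 = 45172 ≡ 873 (mod 1429)
873 ≡ 873 (mod 1429); signature holds.

genuine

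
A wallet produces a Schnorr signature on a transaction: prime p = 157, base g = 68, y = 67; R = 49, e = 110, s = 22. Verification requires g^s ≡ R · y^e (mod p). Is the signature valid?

g^s mod p:
68^2 = 4624 ≡ 71
68^4 ≡ 71^2 = 5041 ≡ 17
68^8 ≡ 17^2 = 289 ≡ 132
68^16 ≡ 132^2 = 17424 ≡ 154
22 = 16 + 4 + 2, so 68^22 ≡ 154·17·71 ≡ 147 (mod 157)
R · y^e mod p:
67^2 = 4489 ≡ 93
67^4 ≡ 93^2 = 8649 ≡ 14
67^8 ≡ 14^2 = 196 ≡ 39
67^16 ≡ 39^2 = 1521 ≡ 108
67^32 ≡ 108^2 = 11664 ≡ 46
67^64 ≡ 46^2 = 2116 ≡ 75
110 = 64 + 32 + 8 + 4 + 2, so 67^110 ≡ 75·46·39·14·93 ≡ 46 (mod 157)
49·46 = 2254 ≡ 56 (mod 157)
147 ≠ 56; the check fails.

invalid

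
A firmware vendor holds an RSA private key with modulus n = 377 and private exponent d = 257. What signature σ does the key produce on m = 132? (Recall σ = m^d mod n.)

m^257 mod 377 = 110

110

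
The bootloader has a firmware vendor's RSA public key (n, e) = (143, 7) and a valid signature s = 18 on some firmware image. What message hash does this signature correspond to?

138

s^7 mod 143 = 138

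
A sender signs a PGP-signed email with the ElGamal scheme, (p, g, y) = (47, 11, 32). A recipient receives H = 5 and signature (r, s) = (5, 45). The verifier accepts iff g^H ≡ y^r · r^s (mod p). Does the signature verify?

Left side g^H mod p:
11^2 = 121 ≡ 27
11^4 ≡ 27^2 = 729 ≡ 24
5 = 4 + 1, so 11^5 ≡ 24·11 ≡ 29 (mod 47)
Right side y^r · r^s mod p:
32^2 = 1024 ≡ 37
32^4 ≡ 37^2 = 1369 ≡ 6
5 = 4 + 1, so 32^5 ≡ 6·32 ≡ 4 (mod 47)
5^2 = 25
5^4 ≡ 25^2 = 625 ≡ 14
5^8 ≡ 14^2 = 196 ≡ 8
5^16 ≡ 8^2 = 64 ≡ 17
5^32 ≡ 17^2 = 289 ≡ 7
45 = 32 + 8 + 4 + 1, so 5^45 ≡ 7·8·14·5 ≡ 19 (mod 47)
4·19 = 76 ≡ 29 (mod 47)
29 ≡ 29 (mod 47), so the signature is genuine.

verifies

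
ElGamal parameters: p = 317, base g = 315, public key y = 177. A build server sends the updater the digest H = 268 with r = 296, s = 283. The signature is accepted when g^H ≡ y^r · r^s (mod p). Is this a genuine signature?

forged

Left side g^H mod p:
Squares mod 317: 315^1≡315, 315^2≡4, 315^4≡16, 315^8≡256, 315^16≡234, 315^32≡232, 315^64≡251, 315^128≡235, 315^256≡67
268 = 256 + 8 + 4, so 315^268 ≡ 67·256·16 ≡ 227 (mod 317)
Right side y^r · r^s mod p:
Squares mod 317: 177^1≡177, 177^2≡263, 177^4≡63, 177^8≡165, 177^16≡280, 177^32≡101, 177^64≡57, 177^128≡79, 177^256≡218
296 = 256 + 32 + 8, so 177^296 ≡ 218·101·165 ≡ 150 (mod 317)
Squares mod 317: 296^1≡296, 296^2≡124, 296^4≡160, 296^8≡240, 296^16≡223, 296^32≡277, 296^64≡15, 296^128≡225, 296^256≡222
283 = 256 + 16 + 8 + 2 + 1, so 296^283 ≡ 222·223·240·124·296 ≡ 297 (mod 317)
150·297 = 44550 ≡ 170 (mod 317)
227 ≠ 170, so verification fails.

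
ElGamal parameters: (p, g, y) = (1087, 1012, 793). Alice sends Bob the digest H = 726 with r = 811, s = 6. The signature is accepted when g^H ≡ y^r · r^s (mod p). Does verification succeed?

fails

Left side g^H mod p:
1012^2 = 1024144 ≡ 190
1012^4 ≡ 190^2 = 36100 ≡ 229
1012^8 ≡ 229^2 = 52441 ≡ 265
1012^16 ≡ 265^2 = 70225 ≡ 657
1012^32 ≡ 657^2 = 431649 ≡ 110
1012^64 ≡ 110^2 = 12100 ≡ 143
1012^128 ≡ 143^2 = 20449 ≡ 883
1012^256 ≡ 883^2 = 779689 ≡ 310
1012^512 ≡ 310^2 = 96100 ≡ 444
726 = 512 + 128 + 64 + 16 + 4 + 2, so 1012^726 ≡ 444·883·143·657·229·190 ≡ 1002 (mod 1087)
Right side y^r · r^s mod p:
793^2 = 628849 ≡ 563
793^4 ≡ 563^2 = 316969 ≡ 652
793^8 ≡ 652^2 = 425104 ≡ 87
793^16 ≡ 87^2 = 7569 ≡ 1047
793^32 ≡ 1047^2 = 1096209 ≡ 513
793^64 ≡ 513^2 = 263169 ≡ 115
793^128 ≡ 115^2 = 13225 ≡ 181
793^256 ≡ 181^2 = 32761 ≡ 151
793^512 ≡ 151^2 = 22801 ≡ 1061
811 = 512 + 256 + 32 + 8 + 2 + 1, so 793^811 ≡ 1061·151·513·87·563·793 ≡ 851 (mod 1087)
811^2 = 657721 ≡ 86
811^4 ≡ 86^2 = 7396 ≡ 874
6 = 4 + 2, so 811^6 ≡ 874·86 ≡ 161 (mod 1087)
851·161 = 137011 ≡ 49 (mod 1087)
1002 ≠ 49, so verification fails.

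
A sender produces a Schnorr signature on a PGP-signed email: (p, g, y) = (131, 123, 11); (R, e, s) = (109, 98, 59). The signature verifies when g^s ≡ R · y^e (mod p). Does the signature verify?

does not verify

g^s mod p:
123^2 = 15129 ≡ 64
123^4 ≡ 64^2 = 4096 ≡ 35
123^8 ≡ 35^2 = 1225 ≡ 46
123^16 ≡ 46^2 = 2116 ≡ 20
123^32 ≡ 20^2 = 400 ≡ 7
59 = 32 + 16 + 8 + 2 + 1, so 123^59 ≡ 7·20·46·64·123 ≡ 121 (mod 131)
R · y^e mod p:
11^2 = 121
11^4 ≡ 121^2 = 14641 ≡ 100
11^8 ≡ 100^2 = 10000 ≡ 44
11^16 ≡ 44^2 = 1936 ≡ 102
11^32 ≡ 102^2 = 10404 ≡ 55
11^64 ≡ 55^2 = 3025 ≡ 12
98 = 64 + 32 + 2, so 11^98 ≡ 12·55·121 ≡ 81 (mod 131)
109·81 = 8829 ≡ 52 (mod 131)
121 ≠ 52; the check fails.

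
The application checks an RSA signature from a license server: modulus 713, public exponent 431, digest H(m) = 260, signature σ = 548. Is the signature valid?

σ^2 ≡ 548^2 = 300304 ≡ 131
σ^4 ≡ 131^2 = 17161 ≡ 49
σ^8 ≡ 49^2 = 2401 ≡ 262
σ^16 ≡ 262^2 = 68644 ≡ 196
σ^32 ≡ 196^2 = 38416 ≡ 627
σ^64 ≡ 627^2 = 393129 ≡ 266
σ^128 ≡ 266^2 = 70756 ≡ 169
σ^256 ≡ 169^2 = 28561 ≡ 41
431 = 256 + 128 + 32 + 8 + 4 + 2 + 1, so σ^431 ≡ 41·169·627·262·49·131·548 ≡ 260 (mod 713)
σ^431 mod 713 = 260 matches H(m).

valid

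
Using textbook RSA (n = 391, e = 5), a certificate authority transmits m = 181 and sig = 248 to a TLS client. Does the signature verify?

sig^2 ≡ 248^2 = 61504 ≡ 117
sig^4 ≡ 117^2 = 13689 ≡ 4
5 = 4 + 1, so sig^5 ≡ 4·248 ≡ 210 (mod 391)
The recovered value 210 does not match the digest 181.

does not verify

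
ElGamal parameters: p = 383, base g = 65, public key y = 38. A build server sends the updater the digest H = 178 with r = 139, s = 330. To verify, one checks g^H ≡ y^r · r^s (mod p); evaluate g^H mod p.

65^2 = 4225 ≡ 12
65^4 ≡ 12^2 = 144
65^8 ≡ 144^2 = 20736 ≡ 54
65^16 ≡ 54^2 = 2916 ≡ 235
65^32 ≡ 235^2 = 55225 ≡ 73
65^64 ≡ 73^2 = 5329 ≡ 350
65^128 ≡ 350^2 = 122500 ≡ 323
178 = 128 + 32 + 16 + 2, so 65^178 ≡ 323·73·235·12 ≡ 150 (mod 383)

150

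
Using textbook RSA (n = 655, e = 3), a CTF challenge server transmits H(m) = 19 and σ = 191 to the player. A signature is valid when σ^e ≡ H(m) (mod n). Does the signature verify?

does not verify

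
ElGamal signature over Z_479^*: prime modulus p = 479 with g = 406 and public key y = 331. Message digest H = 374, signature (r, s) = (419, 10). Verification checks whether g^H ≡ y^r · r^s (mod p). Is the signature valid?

invalid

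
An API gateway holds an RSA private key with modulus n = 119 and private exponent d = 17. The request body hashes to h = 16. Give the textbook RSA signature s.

67

h^2 ≡ 16^2 = 256 ≡ 18
h^4 ≡ 18^2 = 324 ≡ 86
h^8 ≡ 86^2 = 7396 ≡ 18
h^16 ≡ 18^2 = 324 ≡ 86
17 = 16 + 1, so h^17 ≡ 86·16 ≡ 67 (mod 119)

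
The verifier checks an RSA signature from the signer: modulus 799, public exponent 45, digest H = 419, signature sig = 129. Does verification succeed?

sig^2 ≡ 129^2 = 16641 ≡ 661
sig^4 ≡ 661^2 = 436921 ≡ 667
sig^8 ≡ 667^2 = 444889 ≡ 645
sig^16 ≡ 645^2 = 416025 ≡ 545
sig^32 ≡ 545^2 = 297025 ≡ 596
45 = 32 + 8 + 4 + 1, so sig^45 ≡ 596·645·667·129 ≡ 419 (mod 799)
419 = H, so the signature checks out.

passes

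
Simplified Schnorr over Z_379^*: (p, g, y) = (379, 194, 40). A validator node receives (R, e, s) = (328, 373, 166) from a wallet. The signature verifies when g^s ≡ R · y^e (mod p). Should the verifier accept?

reject

g^s mod p:
Squares mod 379: 194^1≡194, 194^2≡115, 194^4≡339, 194^8≡84, 194^16≡234, 194^32≡180, 194^64≡185, 194^128≡115
166 = 128 + 32 + 4 + 2, so 194^166 ≡ 115·180·339·115 ≡ 339 (mod 379)
R · y^e mod p:
Squares mod 379: 40^1≡40, 40^2≡84, 40^4≡234, 40^8≡180, 40^16≡185, 40^32≡115, 40^64≡339, 40^128≡84, 40^256≡234
373 = 256 + 64 + 32 + 16 + 4 + 1, so 40^373 ≡ 234·339·115·185·234·40 ≡ 145 (mod 379)
328·145 = 47560 ≡ 185 (mod 379)
339 ≠ 185; the check fails.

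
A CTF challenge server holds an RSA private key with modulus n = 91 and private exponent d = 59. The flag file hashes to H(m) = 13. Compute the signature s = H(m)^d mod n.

13

Squares mod 91: (H(m))^1≡13, (H(m))^2≡78, (H(m))^4≡78, (H(m))^8≡78, (H(m))^16≡78, (H(m))^32≡78
59 = 32 + 16 + 8 + 2 + 1, so (H(m))^59 ≡ 78·78·78·78·13 ≡ 13 (mod 91)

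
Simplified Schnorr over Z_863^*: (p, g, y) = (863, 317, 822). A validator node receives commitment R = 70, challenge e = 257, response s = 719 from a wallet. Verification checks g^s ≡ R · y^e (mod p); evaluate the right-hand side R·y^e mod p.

822^257 mod 863 = 137
R · y^e ≡ 70·137 = 9590 ≡ 97 (mod 863)

97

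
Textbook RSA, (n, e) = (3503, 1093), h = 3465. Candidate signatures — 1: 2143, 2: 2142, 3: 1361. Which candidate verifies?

2

Candidate 1: Squares mod 3503: 2143^1≡2143, 2143^2≡16, 2143^4≡256, 2143^8≡2482, 2143^16≡2050, 2143^32≡2403, 2143^64≡1465, 2143^128≡2389, 2143^256≡934, 2143^512≡109, 2143^1024≡1372; 1093 = 1024 + 64 + 4 + 1, so 2143^1093 ≡ 1372·1465·256·2143 ≡ 2482 (mod 3503)
Candidate 2: Squares mod 3503: 2142^1≡2142, 2142^2≡2737, 2142^4≡1755, 2142^8≡888, 2142^16≡369, 2142^32≡3047, 2142^64≡1259, 2142^128≡1725, 2142^256≡1578, 2142^512≡2954, 2142^1024≡143; 1093 = 1024 + 64 + 4 + 1, so 2142^1093 ≡ 143·1259·1755·2142 ≡ 3465 (mod 3503)
  → matches h = 3465
Candidate 3: Squares mod 3503: 1361^1≡1361, 1361^2≡2737, 1361^4≡1755, 1361^8≡888, 1361^16≡369, 1361^32≡3047, 1361^64≡1259, 1361^128≡1725, 1361^256≡1578, 1361^512≡2954, 1361^1024≡143; 1093 = 1024 + 64 + 4 + 1, so 1361^1093 ≡ 143·1259·1755·1361 ≡ 38 (mod 3503)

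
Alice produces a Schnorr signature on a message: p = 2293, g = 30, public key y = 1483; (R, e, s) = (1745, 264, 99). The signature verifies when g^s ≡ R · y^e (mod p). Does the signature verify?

verifies

g^s mod p:
30^2 = 900
30^4 ≡ 900^2 = 810000 ≡ 571
30^8 ≡ 571^2 = 326041 ≡ 435
30^16 ≡ 435^2 = 189225 ≡ 1199
30^32 ≡ 1199^2 = 1437601 ≡ 2183
30^64 ≡ 2183^2 = 4765489 ≡ 635
99 = 64 + 32 + 2 + 1, so 30^99 ≡ 635·2183·900·30 ≡ 1226 (mod 2293)
R · y^e mod p:
1483^2 = 2199289 ≡ 302
1483^4 ≡ 302^2 = 91204 ≡ 1777
1483^8 ≡ 1777^2 = 3157729 ≡ 268
1483^16 ≡ 268^2 = 71824 ≡ 741
1483^32 ≡ 741^2 = 549081 ≡ 1054
1483^64 ≡ 1054^2 = 1110916 ≡ 1104
1483^128 ≡ 1104^2 = 1218816 ≡ 1233
1483^256 ≡ 1233^2 = 1520289 ≡ 30
264 = 256 + 8, so 1483^264 ≡ 30·268 ≡ 1161 (mod 2293)
1745·1161 = 2025945 ≡ 1226 (mod 2293)
1226 ≡ 1226 (mod 2293); signature holds.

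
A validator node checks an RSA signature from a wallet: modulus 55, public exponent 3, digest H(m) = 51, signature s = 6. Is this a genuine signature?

genuine

Squares mod 55: s^1≡6, s^2≡36
3 = 2 + 1, so s^3 ≡ 36·6 ≡ 51 (mod 55)
s^3 mod 55 = 51 matches H(m).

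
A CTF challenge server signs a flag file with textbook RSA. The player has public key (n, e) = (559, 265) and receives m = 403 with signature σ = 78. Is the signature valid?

Squares mod 559: σ^1≡78, σ^2≡494, σ^4≡312, σ^8≡78, σ^16≡494, σ^32≡312, σ^64≡78, σ^128≡494, σ^256≡312
265 = 256 + 8 + 1, so σ^265 ≡ 312·78·78 ≡ 403 (mod 559)
Since 403 equals the digest 403, verification succeeds.

valid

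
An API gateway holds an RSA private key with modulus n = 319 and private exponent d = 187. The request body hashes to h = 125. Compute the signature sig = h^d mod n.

5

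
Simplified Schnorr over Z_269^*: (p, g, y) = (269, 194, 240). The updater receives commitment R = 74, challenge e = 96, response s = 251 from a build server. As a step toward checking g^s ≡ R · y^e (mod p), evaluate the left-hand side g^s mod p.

Squares mod 269: 194^1≡194, 194^2≡245, 194^4≡38, 194^8≡99, 194^16≡117, 194^32≡239, 194^64≡93, 194^128≡41
251 = 128 + 64 + 32 + 16 + 8 + 2 + 1, so 194^251 ≡ 41·93·239·117·99·245·194 ≡ 240 (mod 269)

240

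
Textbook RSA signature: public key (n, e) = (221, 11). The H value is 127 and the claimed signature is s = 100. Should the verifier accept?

Squares mod 221: s^1≡100, s^2≡55, s^4≡152, s^8≡120
11 = 8 + 2 + 1, so s^11 ≡ 120·55·100 ≡ 94 (mod 221)
The recovered value 94 does not match the digest 127.

reject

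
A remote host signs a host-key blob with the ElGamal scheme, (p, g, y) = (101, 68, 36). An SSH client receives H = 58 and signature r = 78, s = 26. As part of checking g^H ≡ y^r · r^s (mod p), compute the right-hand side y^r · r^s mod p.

37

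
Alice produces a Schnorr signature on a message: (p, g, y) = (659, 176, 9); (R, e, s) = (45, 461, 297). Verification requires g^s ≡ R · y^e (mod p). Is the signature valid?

invalid

g^s mod p:
Squares mod 659: 176^1≡176, 176^2≡3, 176^4≡9, 176^8≡81, 176^16≡630, 176^32≡182, 176^64≡174, 176^128≡621, 176^256≡126
297 = 256 + 32 + 8 + 1, so 176^297 ≡ 126·182·81·176 ≡ 554 (mod 659)
R · y^e mod p:
Squares mod 659: 9^1≡9, 9^2≡81, 9^4≡630, 9^8≡182, 9^16≡174, 9^32≡621, 9^64≡126, 9^128≡60, 9^256≡305
461 = 256 + 128 + 64 + 8 + 4 + 1, so 9^461 ≡ 305·60·126·182·630·9 ≡ 237 (mod 659)
45·237 = 10665 ≡ 121 (mod 659)
554 ≠ 121; the check fails.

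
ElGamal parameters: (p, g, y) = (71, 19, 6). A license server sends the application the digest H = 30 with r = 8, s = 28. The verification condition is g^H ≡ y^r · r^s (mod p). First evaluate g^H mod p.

30

19^2 = 361 ≡ 6
19^4 ≡ 6^2 = 36
19^8 ≡ 36^2 = 1296 ≡ 18
19^16 ≡ 18^2 = 324 ≡ 40
30 = 16 + 8 + 4 + 2, so 19^30 ≡ 40·18·36·6 ≡ 30 (mod 71)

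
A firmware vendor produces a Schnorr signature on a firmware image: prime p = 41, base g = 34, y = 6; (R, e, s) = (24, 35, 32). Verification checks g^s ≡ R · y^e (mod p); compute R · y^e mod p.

10

6^2 = 36
6^4 ≡ 36^2 = 1296 ≡ 25
6^8 ≡ 25^2 = 625 ≡ 10
6^16 ≡ 10^2 = 100 ≡ 18
6^32 ≡ 18^2 = 324 ≡ 37
35 = 32 + 2 + 1, so 6^35 ≡ 37·36·6 ≡ 38 (mod 41)
R · y^e ≡ 24·38 = 912 ≡ 10 (mod 41)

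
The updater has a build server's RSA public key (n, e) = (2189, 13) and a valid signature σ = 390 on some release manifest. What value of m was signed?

2072

Squares mod 2189: σ^1≡390, σ^2≡1059, σ^4≡713, σ^8≡521
13 = 8 + 4 + 1, so σ^13 ≡ 521·713·390 ≡ 2072 (mod 2189)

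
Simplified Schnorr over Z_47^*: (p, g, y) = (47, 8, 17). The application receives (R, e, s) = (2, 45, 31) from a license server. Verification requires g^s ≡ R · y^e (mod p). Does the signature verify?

does not verify

g^s mod p:
8^2 = 64 ≡ 17
8^4 ≡ 17^2 = 289 ≡ 7
8^8 ≡ 7^2 = 49 ≡ 2
8^16 ≡ 2^2 = 4
31 = 16 + 8 + 4 + 2 + 1, so 8^31 ≡ 4·2·7·17·8 ≡ 2 (mod 47)
R · y^e mod p:
17^2 = 289 ≡ 7
17^4 ≡ 7^2 = 49 ≡ 2
17^8 ≡ 2^2 = 4
17^16 ≡ 4^2 = 16
17^32 ≡ 16^2 = 256 ≡ 21
45 = 32 + 8 + 4 + 1, so 17^45 ≡ 21·4·2·17 ≡ 36 (mod 47)
2·36 = 72 ≡ 25 (mod 47)
2 ≠ 25; the check fails.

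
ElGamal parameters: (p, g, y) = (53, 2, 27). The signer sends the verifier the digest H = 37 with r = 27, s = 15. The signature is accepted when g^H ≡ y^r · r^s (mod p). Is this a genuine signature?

forged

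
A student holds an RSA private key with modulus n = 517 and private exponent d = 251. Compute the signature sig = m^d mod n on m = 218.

20

m^2 ≡ 218^2 = 47524 ≡ 477
m^4 ≡ 477^2 = 227529 ≡ 49
m^8 ≡ 49^2 = 2401 ≡ 333
m^16 ≡ 333^2 = 110889 ≡ 251
m^32 ≡ 251^2 = 63001 ≡ 444
m^64 ≡ 444^2 = 197136 ≡ 159
m^128 ≡ 159^2 = 25281 ≡ 465
251 = 128 + 64 + 32 + 16 + 8 + 2 + 1, so m^251 ≡ 465·159·444·251·333·477·218 ≡ 20 (mod 517)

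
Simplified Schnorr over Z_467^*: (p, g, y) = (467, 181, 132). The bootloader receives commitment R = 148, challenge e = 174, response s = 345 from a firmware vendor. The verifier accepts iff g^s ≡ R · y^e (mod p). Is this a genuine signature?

g^s mod p:
Squares mod 467: 181^1≡181, 181^2≡71, 181^4≡371, 181^8≡343, 181^16≡432, 181^32≡291, 181^64≡154, 181^128≡366, 181^256≡394
345 = 256 + 64 + 16 + 8 + 1, so 181^345 ≡ 394·154·432·343·181 ≡ 304 (mod 467)
R · y^e mod p:
Squares mod 467: 132^1≡132, 132^2≡145, 132^4≡10, 132^8≡100, 132^16≡193, 132^32≡356, 132^64≡179, 132^128≡285
174 = 128 + 32 + 8 + 4 + 2, so 132^174 ≡ 285·356·100·10·145 ≡ 277 (mod 467)
148·277 = 40996 ≡ 367 (mod 467)
304 ≠ 367; the check fails.

forged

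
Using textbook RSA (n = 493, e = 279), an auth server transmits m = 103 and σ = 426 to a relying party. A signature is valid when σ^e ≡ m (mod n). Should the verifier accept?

accept

σ^2 ≡ 426^2 = 181476 ≡ 52
σ^4 ≡ 52^2 = 2704 ≡ 239
σ^8 ≡ 239^2 = 57121 ≡ 426
σ^16 ≡ 426^2 = 181476 ≡ 52
σ^32 ≡ 52^2 = 2704 ≡ 239
σ^64 ≡ 239^2 = 57121 ≡ 426
σ^128 ≡ 426^2 = 181476 ≡ 52
σ^256 ≡ 52^2 = 2704 ≡ 239
279 = 256 + 16 + 4 + 2 + 1, so σ^279 ≡ 239·52·239·52·426 ≡ 103 (mod 493)
σ^279 mod 493 = 103 matches m.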